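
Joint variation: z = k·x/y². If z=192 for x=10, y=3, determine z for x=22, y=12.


z = k·x/y²
Solve for k using the known point: k = z·y²/x = 192×9/10 = 1728/10 = 172.8000
Now evaluate at x=22, y=12:
z = k × 22 / 144 = (1728 × 22) / (10 × 144) = 38016/1440
= 26.4000

26.4000


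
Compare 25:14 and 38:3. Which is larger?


25/14 = 1.7857
38/3 = 12.6667
1.7857 < 12.6667, so 25:14 is less
= 38:3

38:3


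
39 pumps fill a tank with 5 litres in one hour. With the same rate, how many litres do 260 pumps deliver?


Direct proportion: y/x = constant
k = 5/39 ≈ 0.1282
y₂ = k × 260 = 5 × 260 / 39 = 1300/39
≈ 33.33

33.33


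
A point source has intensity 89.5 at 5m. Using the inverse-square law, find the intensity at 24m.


I₁d₁² = I₂d₂²
I₂ = I₁ × (d₁/d₂)²
= 89.5 × (5/24)²
= 89.5 × 25/576
= 2237.5/576
≈ 3.8845

3.8845


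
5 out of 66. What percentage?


Percentage = (part / whole) × 100
= (5 / 66) × 100
≈ 7.58%

7.58%


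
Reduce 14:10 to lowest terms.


GCD(14, 10) = 2
14/2 : 10/2
= 7:5

7:5


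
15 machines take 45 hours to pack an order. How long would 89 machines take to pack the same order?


Inverse proportion: x × y = constant
k = 15 × 45 = 675
y₂ = k / 89 = 675 / 89
= 7.58

7.58


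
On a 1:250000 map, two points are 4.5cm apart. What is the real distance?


Real distance = map distance × scale
= 4.5cm × 250000
= 1125000 cm = 11250.0 m
= 11.250 km

11.250 km


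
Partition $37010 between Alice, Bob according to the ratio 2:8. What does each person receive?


Total parts = 2 + 8 = 10
Alice: 37010 × 2/10 = 7402.00
Bob: 37010 × 8/10 = 29608.00
= Alice: $7402.00, Bob: $29608.00

Alice: $7402.00, Bob: $29608.00


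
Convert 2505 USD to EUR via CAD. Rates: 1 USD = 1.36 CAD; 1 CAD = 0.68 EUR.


Step 1: 2505 USD × 1.36 = 3406.80 CAD
Step 2: 3406.80 CAD × 0.68 = 2316.62 EUR
Implied rate USD→EUR = 1.36 × 0.68 = 0.9248
= 2316.62 EUR

2316.62 EUR


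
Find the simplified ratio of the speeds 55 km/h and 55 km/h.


Ratio = 55:55
GCD = 55
Simplified = 1:1
Time ratio (same distance) = 1:1
Speed ratio = 1:1

1:1


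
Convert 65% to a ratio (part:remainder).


65% means 65 parts out of 100; remainder = 35
Part : remainder = 65:35
GCD = 5
= 13:7

13:7


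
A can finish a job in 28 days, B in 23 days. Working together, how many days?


Rate of A = 1/28 per day
Rate of B = 1/23 per day
Combined rate = 1/28 + 1/23 = 51/644 ≈ 0.0792 per day
Days = 1 / combined rate = 644/51
≈ 12.63 days

12.63 days


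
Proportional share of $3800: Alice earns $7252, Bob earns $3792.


Total income = 7252 + 3792 = $11044
Alice: $3800 × 7252/11044 = $2495.26
Bob: $3800 × 3792/11044 = $1304.74
= Alice: $2495.26, Bob: $1304.74

Alice: $2495.26, Bob: $1304.74


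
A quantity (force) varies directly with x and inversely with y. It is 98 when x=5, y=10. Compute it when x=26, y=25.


z = k·x/y
Solve for k using the known point: k = z·y/x = 98×10/5 = 980/5 = 196.0000
Now evaluate at x=26, y=25:
z = k × 26 / 25 = (980 × 26) / (5 × 25) = 25480/125
= 203.8400

203.8400


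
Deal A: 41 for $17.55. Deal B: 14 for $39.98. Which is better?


Deal A: $17.55/41 = $0.4280/unit
Deal B: $39.98/14 = $2.8557/unit
A is cheaper per unit
= Deal A

Deal A


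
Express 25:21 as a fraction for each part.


Total parts = 25 + 21 = 46
First part: 25/46 = 25/46
Second part: 21/46 = 21/46
= 25/46 and 21/46

25/46 and 21/46


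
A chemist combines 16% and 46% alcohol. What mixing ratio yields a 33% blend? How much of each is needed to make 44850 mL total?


Let x parts of 16% mix with y parts of 46%.
16x + 46y = 33(x + y)
16x + 46y = 33x + 33y
x(16 - 33) = y(33 - 46)
x/y = (46 - 33)/(33 - 16) = 13/17
Simplify: 13:17
Total parts = 30; one part = 44850/30 = 1495.00 mL
16% solution: 13×1495.00 = 19435.00 mL
46% solution: 17×1495.00 = 25415.00 mL
= ratio 13:17; 19435.00 mL and 25415.00 mL

ratio 13:17; 19435.00 mL and 25415.00 mL


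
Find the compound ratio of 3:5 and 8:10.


Compound ratio = (3×8) : (5×10)
= 24:50
GCD = 2
= 12:25

12:25


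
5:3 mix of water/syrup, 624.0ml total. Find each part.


Total parts = 5 + 3 = 8
water: 624.0 × 5/8 = 390.0ml
syrup: 624.0 × 3/8 = 234.0ml
= 390.0ml and 234.0ml

390.0ml and 234.0ml


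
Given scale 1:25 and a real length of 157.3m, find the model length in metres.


Model size = real / scale
= 157.3 / 25
= 6.2920 m

6.2920 m


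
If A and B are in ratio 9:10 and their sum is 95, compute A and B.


Let A = 9k, B = 10k.
9k + 10k = 95
19k = 95 → k = 95/19 = 5
A = 9×5 = 45, B = 10×5 = 50
= A = 45, B = 50

A = 45, B = 50


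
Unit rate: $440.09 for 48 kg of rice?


Unit rate = total / quantity
= 440.09 / 48
= $9.17 per unit

$9.17 per unit


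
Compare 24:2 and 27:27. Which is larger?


24/2 = 12.0000
27/27 = 1.0000
12.0000 > 1.0000, so 24:2 is greater
= 24:2

24:2


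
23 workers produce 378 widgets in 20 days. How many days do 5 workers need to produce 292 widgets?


Days ∝ work / workers, so d₂ = d₁ × (m₁/m₂) × (w₂/w₁)
Workers factor (inverse): 23/5 = 4.6000
Work factor (direct): 292/378 ≈ 0.7725
d₂ = 20 × 23/5 × 292/378 = (20 × 23 × 292) / (5 × 378) = 134320/1890
≈ 71.07 days

71.07 days


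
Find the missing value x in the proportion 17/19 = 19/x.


Cross multiply: 17 × x = 19 × 19
17x = 361
x = 361 / 17
= 21.24

21.24


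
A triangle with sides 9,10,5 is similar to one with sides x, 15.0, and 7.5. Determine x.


Scale factor = 15.0/10 = 1.5
Missing side = 9 × 1.5
= 13.5

13.5


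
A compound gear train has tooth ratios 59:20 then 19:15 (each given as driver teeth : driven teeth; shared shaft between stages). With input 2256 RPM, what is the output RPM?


Stage 1: RPM_B = RPM_A × t_A/t_B = 2256 × 59/20 = 133104/20 = 6655.20
B and C share a shaft → RPM_C = RPM_B
Stage 2: RPM_D = RPM_C × t_C/t_D = RPM_A × (t_A×t_C)/(t_B×t_D)
Overall ratio = (59×19)/(20×15) = 1121/300
RPM_D = 2256 × 1121/300 = 2528976/300
= 8429.92 RPM

8429.92 RPM


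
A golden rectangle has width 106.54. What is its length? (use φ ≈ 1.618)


φ = (1 + √5) / 2 ≈ 1.618
Length = width × φ = 106.54 × 1.618 = 172.38172
≈ 172.38

172.38


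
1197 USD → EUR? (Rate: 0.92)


Amount × rate = 1197 × 0.92
= 1101.24 EUR

1101.24 EUR


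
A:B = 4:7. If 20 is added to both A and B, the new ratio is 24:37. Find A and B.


Let A = 4k, B = 7k.
(4k + 20) / (7k + 20) = 24/37
Cross-multiply: 37(4k + 20) = 24(7k + 20)
148k + 740 = 168k + 480
148k - 168k = 480 - 740
-20k = -260
k = -260/-20 = 13
A = 4×13 = 52, B = 7×13 = 91
= A = 52, B = 91

A = 52, B = 91


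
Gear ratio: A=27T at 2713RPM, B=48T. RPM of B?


Gear ratio = 27:48 = 9:16
RPM_B = RPM_A × (teeth_A / teeth_B)
= 2713 × (27/48)
= 1526.1 RPM

1526.1 RPM


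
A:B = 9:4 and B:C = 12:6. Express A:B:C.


Match B: multiply A:B by 12 → 108:48
Multiply B:C by 4 → 48:24
Combined: 108:48:24
GCD = 12
= 9:4:2

9:4:2


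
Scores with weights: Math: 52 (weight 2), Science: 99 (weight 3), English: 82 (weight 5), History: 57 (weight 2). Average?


Numerator = 52×2 + 99×3 + 82×5 + 57×2
= 104 + 297 + 410 + 114
= 925
Total weight = 12
Weighted avg = 925/12
= 77.08

77.08


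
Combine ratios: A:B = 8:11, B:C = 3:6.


Match B: multiply A:B by 3 → 24:33
Multiply B:C by 11 → 33:66
Combined: 24:33:66
GCD = 3
= 8:11:22

8:11:22


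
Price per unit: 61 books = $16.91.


Unit rate = total / quantity
= 16.91 / 61
= $0.28 per unit

$0.28 per unit


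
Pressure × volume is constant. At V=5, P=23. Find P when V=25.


Inverse proportion: x × y = constant
k = 5 × 23 = 115
y₂ = k / 25 = 115 / 25
= 4.60

4.60


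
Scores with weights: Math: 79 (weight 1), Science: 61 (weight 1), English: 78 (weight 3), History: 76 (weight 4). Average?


Numerator = 79×1 + 61×1 + 78×3 + 76×4
= 79 + 61 + 234 + 304
= 678
Total weight = 9
Weighted avg = 678/9
= 75.33

75.33


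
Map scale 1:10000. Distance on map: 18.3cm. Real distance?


Real distance = map distance × scale
= 18.3cm × 10000
= 183000 cm = 1830.0 m
= 1.830 km

1.830 km


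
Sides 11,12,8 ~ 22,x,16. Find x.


Scale factor = 22/11 = 2
Missing side = 12 × 2
= 24.0

24.0


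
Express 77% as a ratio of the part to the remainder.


77% means 77 parts out of 100; remainder = 23
Part : remainder = 77:23
GCD = 1
= 77:23

77:23


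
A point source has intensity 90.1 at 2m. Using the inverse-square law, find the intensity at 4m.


I₁d₁² = I₂d₂²
I₂ = I₁ × (d₁/d₂)²
= 90.1 × (2/4)²
= 90.1 × 4/16
= 360.4/16
= 22.5250

22.5250


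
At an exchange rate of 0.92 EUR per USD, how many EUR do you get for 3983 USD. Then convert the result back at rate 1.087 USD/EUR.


Amount × rate = 3983 × 0.92 = 3664.36 EUR
Round-trip: 3664.36 × 1.087 = 3983.16 USD
= 3664.36 EUR, then 3983.16 USD

3664.36 EUR, then 3983.16 USD


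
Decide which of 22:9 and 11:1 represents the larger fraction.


22/9 = 2.4444
11/1 = 11.0000
2.4444 < 11.0000, so 22:9 is less
= 11:1

11:1


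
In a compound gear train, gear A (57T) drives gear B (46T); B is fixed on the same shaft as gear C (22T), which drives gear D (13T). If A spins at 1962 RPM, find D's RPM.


Stage 1: RPM_B = RPM_A × t_A/t_B = 1962 × 57/46 = 111834/46 ≈ 2431.17
B and C share a shaft → RPM_C = RPM_B
Stage 2: RPM_D = RPM_C × t_C/t_D = RPM_A × (t_A×t_C)/(t_B×t_D)
Overall ratio = (57×22)/(46×13) = 1254/598
RPM_D = 1962 × 1254/598 = 2460348/598
≈ 4114.29 RPM

4114.29 RPM


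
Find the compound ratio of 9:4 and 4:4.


Compound ratio = (9×4) : (4×4)
= 36:16
GCD = 4
= 9:4

9:4


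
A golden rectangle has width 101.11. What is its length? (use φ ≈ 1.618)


φ = (1 + √5) / 2 ≈ 1.618
Length = width × φ = 101.11 × 1.618 = 163.59598
≈ 163.60

163.60


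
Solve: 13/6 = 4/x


Cross multiply: 13 × x = 6 × 4
13x = 24
x = 24 / 13
= 1.85

1.85


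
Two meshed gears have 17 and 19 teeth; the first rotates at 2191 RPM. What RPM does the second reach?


Gear ratio = 17:19 = 17:19
RPM_B = RPM_A × (teeth_A / teeth_B)
= 2191 × (17/19)
= 1960.4 RPM

1960.4 RPM


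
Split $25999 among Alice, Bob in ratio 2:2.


Total parts = 2 + 2 = 4
Alice: 25999 × 2/4 = 12999.50
Bob: 25999 × 2/4 = 12999.50
= Alice: $12999.50, Bob: $12999.50

Alice: $12999.50, Bob: $12999.50


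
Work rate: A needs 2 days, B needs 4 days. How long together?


Rate of A = 1/2 per day
Rate of B = 1/4 per day
Combined rate = 1/2 + 1/4 = 6/8 = 0.7500 per day
Days = 1 / combined rate = 8/6
≈ 1.33 days

1.33 days


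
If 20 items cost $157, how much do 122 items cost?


Direct proportion: y/x = constant
k = 157/20 = 7.8500
y₂ = k × 122 = 157 × 122 / 20 = 19154/20
= 957.70

957.70


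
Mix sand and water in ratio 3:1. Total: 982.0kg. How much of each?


Total parts = 3 + 1 = 4
sand: 982.0 × 3/4 = 736.5kg
water: 982.0 × 1/4 = 245.5kg
= 736.5kg and 245.5kg

736.5kg and 245.5kg


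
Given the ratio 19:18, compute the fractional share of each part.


Total parts = 19 + 18 = 37
First part: 19/37 = 19/37
Second part: 18/37 = 18/37
= 19/37 and 18/37

19/37 and 18/37


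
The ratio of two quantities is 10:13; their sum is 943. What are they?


Let A = 10k, B = 13k.
10k + 13k = 943
23k = 943 → k = 943/23 = 41
A = 10×41 = 410, B = 13×41 = 533
= A = 410, B = 533

A = 410, B = 533


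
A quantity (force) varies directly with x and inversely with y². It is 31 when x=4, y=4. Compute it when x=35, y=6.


z = k·x/y²
Solve for k using the known point: k = z·y²/x = 31×16/4 = 496/4 = 124.0000
Now evaluate at x=35, y=6:
z = k × 35 / 36 = (496 × 35) / (4 × 36) = 17360/144
≈ 120.5556

120.5556


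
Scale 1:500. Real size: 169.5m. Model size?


Model size = real / scale
= 169.5 / 500
= 0.3390 m

0.3390 m


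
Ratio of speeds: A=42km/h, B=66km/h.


Ratio = 42:66
GCD = 6
Simplified = 7:11
Time ratio (same distance) = 11:7
Speed ratio = 7:11

7:11


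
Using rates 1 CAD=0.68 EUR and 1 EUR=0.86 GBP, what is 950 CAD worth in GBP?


Step 1: 950 CAD × 0.68 = 646.00 EUR
Step 2: 646.00 EUR × 0.86 = 555.56 GBP
Implied rate CAD→GBP = 0.68 × 0.86 = 0.5848
= 555.56 GBP

555.56 GBP


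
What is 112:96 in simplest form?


GCD(112, 96) = 16
112/16 : 96/16
= 7:6

7:6


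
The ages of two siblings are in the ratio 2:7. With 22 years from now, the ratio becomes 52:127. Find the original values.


Let A = 2k, B = 7k.
(2k + 22) / (7k + 22) = 52/127
Cross-multiply: 127(2k + 22) = 52(7k + 22)
254k + 2794 = 364k + 1144
254k - 364k = 1144 - 2794
-110k = -1650
k = -1650/-110 = 15
A = 2×15 = 30, B = 7×15 = 105
= A = 30, B = 105

A = 30, B = 105


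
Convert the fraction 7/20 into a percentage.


Percentage = (part / whole) × 100
= (7 / 20) × 100
= 35.00%

35.00%


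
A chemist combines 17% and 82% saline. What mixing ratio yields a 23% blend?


Let x parts of 17% mix with y parts of 82%.
17x + 82y = 23(x + y)
17x + 82y = 23x + 23y
x(17 - 23) = y(23 - 82)
x/y = (82 - 23)/(23 - 17) = 59/6
Simplify: 59:6
= 59:6

59:6


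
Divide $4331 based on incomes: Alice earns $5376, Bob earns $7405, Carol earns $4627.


Total income = 5376 + 7405 + 4627 = $17408
Alice: $4331 × 5376/17408 = $1337.51
Bob: $4331 × 7405/17408 = $1842.32
Carol: $4331 × 4627/17408 = $1151.17
= Alice: $1337.51, Bob: $1842.32, Carol: $1151.17

Alice: $1337.51, Bob: $1842.32, Carol: $1151.17


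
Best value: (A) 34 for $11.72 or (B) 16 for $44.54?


Deal A: $11.72/34 = $0.3447/unit
Deal B: $44.54/16 = $2.7838/unit
A is cheaper per unit
= Deal A

Deal A


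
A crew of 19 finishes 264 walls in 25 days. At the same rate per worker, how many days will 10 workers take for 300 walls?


Days ∝ work / workers, so d₂ = d₁ × (m₁/m₂) × (w₂/w₁)
Workers factor (inverse): 19/10 = 1.9000
Work factor (direct): 300/264 ≈ 1.1364
d₂ = 25 × 19/10 × 300/264 = (25 × 19 × 300) / (10 × 264) = 142500/2640
≈ 53.98 days

53.98 days


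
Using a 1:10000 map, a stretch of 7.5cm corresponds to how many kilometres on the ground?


Real distance = map distance × scale
= 7.5cm × 10000
= 75000 cm = 750.0 m
= 0.750 km

0.750 km


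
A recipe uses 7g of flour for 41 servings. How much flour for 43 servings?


Direct proportion: y/x = constant
k = 7/41 ≈ 0.1707
y₂ = k × 43 = 7 × 43 / 41 = 301/41
≈ 7.34

7.34


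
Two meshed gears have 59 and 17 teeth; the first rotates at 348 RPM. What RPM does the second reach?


Gear ratio = 59:17 = 59:17
RPM_B = RPM_A × (teeth_A / teeth_B)
= 348 × (59/17)
= 1207.8 RPM

1207.8 RPM


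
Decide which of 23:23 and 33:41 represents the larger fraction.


23/23 = 1.0000
33/41 = 0.8049
1.0000 > 0.8049, so 23:23 is greater
= 23:23

23:23


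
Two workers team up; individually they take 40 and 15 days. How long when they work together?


Rate of A = 1/40 per day
Rate of B = 1/15 per day
Combined rate = 1/40 + 1/15 = 55/600 ≈ 0.0917 per day
Days = 1 / combined rate = 600/55
≈ 10.91 days

10.91 days


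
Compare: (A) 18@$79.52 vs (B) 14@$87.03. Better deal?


Deal A: $79.52/18 = $4.4178/unit
Deal B: $87.03/14 = $6.2164/unit
A is cheaper per unit
= Deal A

Deal A


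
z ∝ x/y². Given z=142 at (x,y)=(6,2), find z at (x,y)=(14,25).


z = k·x/y²
Solve for k using the known point: k = z·y²/x = 142×4/6 = 568/6 ≈ 94.6667
Now evaluate at x=14, y=25:
z = k × 14 / 625 = (568 × 14) / (6 × 625) = 7952/3750
≈ 2.1205

2.1205


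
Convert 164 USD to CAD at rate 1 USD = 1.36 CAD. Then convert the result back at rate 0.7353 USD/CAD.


Amount × rate = 164 × 1.36 = 223.04 CAD
Round-trip: 223.04 × 0.7353 = 164.00 USD
= 223.04 CAD, then 164.00 USD

223.04 CAD, then 164.00 USD


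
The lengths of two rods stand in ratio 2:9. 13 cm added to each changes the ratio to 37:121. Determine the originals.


Let A = 2k, B = 9k.
(2k + 13) / (9k + 13) = 37/121
Cross-multiply: 121(2k + 13) = 37(9k + 13)
242k + 1573 = 333k + 481
242k - 333k = 481 - 1573
-91k = -1092
k = -1092/-91 = 12
A = 2×12 = 24, B = 9×12 = 108
= A = 24, B = 108

A = 24, B = 108


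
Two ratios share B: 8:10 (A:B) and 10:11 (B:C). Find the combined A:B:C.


Match B: multiply A:B by 10 → 80:100
Multiply B:C by 10 → 100:110
Combined: 80:100:110
GCD = 10
= 8:10:11

8:10:11


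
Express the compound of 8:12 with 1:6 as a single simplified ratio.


Compound ratio = (8×1) : (12×6)
= 8:72
GCD = 8
= 1:9

1:9


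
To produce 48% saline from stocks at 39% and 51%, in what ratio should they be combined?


Let x parts of 39% mix with y parts of 51%.
39x + 51y = 48(x + y)
39x + 51y = 48x + 48y
x(39 - 48) = y(48 - 51)
x/y = (51 - 48)/(48 - 39) = 3/9
Simplify: 1:3
= 1:3

1:3


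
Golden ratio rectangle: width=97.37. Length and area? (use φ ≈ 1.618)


φ = (1 + √5) / 2 ≈ 1.618
Length = width × φ = 97.37 × 1.618 = 157.54466
≈ 157.54
Area = width × length = 97.37 × 157.54466 = 15340.1235442 ≈ 15340.12
= Length: 157.54, Area: 15340.12

Length: 157.54, Area: 15340.12


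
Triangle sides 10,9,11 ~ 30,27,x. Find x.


Scale factor = 30/10 = 3
Missing side = 11 × 3
= 33.0

33.0


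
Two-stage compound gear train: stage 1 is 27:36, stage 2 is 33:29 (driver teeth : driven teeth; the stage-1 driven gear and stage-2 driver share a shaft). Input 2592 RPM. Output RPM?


Stage 1: RPM_B = RPM_A × t_A/t_B = 2592 × 27/36 = 69984/36 = 1944.00
B and C share a shaft → RPM_C = RPM_B
Stage 2: RPM_D = RPM_C × t_C/t_D = RPM_A × (t_A×t_C)/(t_B×t_D)
Overall ratio = (27×33)/(36×29) = 891/1044
RPM_D = 2592 × 891/1044 = 2309472/1044
≈ 2212.14 RPM

2212.14 RPM


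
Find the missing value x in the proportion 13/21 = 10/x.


Cross multiply: 13 × x = 21 × 10
13x = 210
x = 210 / 13
= 16.15

16.15


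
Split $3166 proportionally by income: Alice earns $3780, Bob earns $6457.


Total income = 3780 + 6457 = $10237
Alice: $3166 × 3780/10237 = $1169.04
Bob: $3166 × 6457/10237 = $1996.96
= Alice: $1169.04, Bob: $1996.96

Alice: $1169.04, Bob: $1996.96


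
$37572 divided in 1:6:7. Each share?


Total parts = 1 + 6 + 7 = 14
Part 1: 37572 × 1/14 = 2683.71
Part 2: 37572 × 6/14 = 16102.29
Part 3: 37572 × 7/14 = 18786.00
= Part 1: $2683.71, Part 2: $16102.29, Part 3: $18786.00

Part 1: $2683.71, Part 2: $16102.29, Part 3: $18786.00


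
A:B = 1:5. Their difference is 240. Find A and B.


Let A = 1k, B = 5k.
5k - 1k = 240
4k = 240 → k = 240/4 = 60
A = 1×60 = 60, B = 5×60 = 300
= A = 60, B = 300

A = 60, B = 300


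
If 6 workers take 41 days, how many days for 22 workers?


Inverse proportion: x × y = constant
k = 6 × 41 = 246
y₂ = k / 22 = 246 / 22
= 11.18

11.18


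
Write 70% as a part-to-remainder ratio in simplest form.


70% means 70 parts out of 100; remainder = 30
Part : remainder = 70:30
GCD = 10
= 7:3

7:3


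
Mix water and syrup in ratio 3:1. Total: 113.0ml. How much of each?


Total parts = 3 + 1 = 4
water: 113.0 × 3/4 = 84.8ml
syrup: 113.0 × 1/4 = 28.3ml
= 84.8ml and 28.3ml

84.8ml and 28.3ml


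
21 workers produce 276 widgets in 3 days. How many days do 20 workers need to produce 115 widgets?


Days ∝ work / workers, so d₂ = d₁ × (m₁/m₂) × (w₂/w₁)
Workers factor (inverse): 21/20 = 1.0500
Work factor (direct): 115/276 ≈ 0.4167
d₂ = 3 × 21/20 × 115/276 = (3 × 21 × 115) / (20 × 276) = 7245/5520
≈ 1.31 days

1.31 days


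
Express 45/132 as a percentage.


Percentage = (part / whole) × 100
= (45 / 132) × 100
≈ 34.09%

34.09%


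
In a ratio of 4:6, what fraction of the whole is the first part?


Total parts = 4 + 6 = 10
First part: 4/10 = 2/5
= 2/5

2/5


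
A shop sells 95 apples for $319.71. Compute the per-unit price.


Unit rate = total / quantity
= 319.71 / 95
= $3.37 per unit

$3.37 per unit


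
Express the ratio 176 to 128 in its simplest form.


GCD(176, 128) = 16
176/16 : 128/16
= 11:8

11:8


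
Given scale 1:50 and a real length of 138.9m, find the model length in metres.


Model size = real / scale
= 138.9 / 50
= 2.7780 m

2.7780 m


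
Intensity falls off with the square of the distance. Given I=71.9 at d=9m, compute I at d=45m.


I₁d₁² = I₂d₂²
I₂ = I₁ × (d₁/d₂)²
= 71.9 × (9/45)²
= 71.9 × 81/2025
= 5823.9/2025
= 2.8760

2.8760


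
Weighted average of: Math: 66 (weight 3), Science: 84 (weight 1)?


Numerator = 66×3 + 84×1
= 198 + 84
= 282
Total weight = 4
Weighted avg = 282/4
= 70.50

70.50


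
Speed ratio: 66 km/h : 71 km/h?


Ratio = 66:71
GCD = 1
Simplified = 66:71
Time ratio (same distance) = 71:66
Speed ratio = 66:71

66:71


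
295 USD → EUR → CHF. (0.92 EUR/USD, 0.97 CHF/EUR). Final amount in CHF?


Step 1: 295 USD × 0.92 = 271.40 EUR
Step 2: 271.40 EUR × 0.97 = 263.26 CHF
Implied rate USD→CHF = 0.92 × 0.97 = 0.8924
= 263.26 CHF

263.26 CHF


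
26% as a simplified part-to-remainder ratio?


26% means 26 parts out of 100; remainder = 74
Part : remainder = 26:74
GCD = 2
= 13:37

13:37


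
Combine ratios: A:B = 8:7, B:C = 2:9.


Match B: multiply A:B by 2 → 16:14
Multiply B:C by 7 → 14:63
Combined: 16:14:63
GCD = 1
= 16:14:63

16:14:63


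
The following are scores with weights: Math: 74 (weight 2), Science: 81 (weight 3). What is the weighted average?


Numerator = 74×2 + 81×3
= 148 + 243
= 391
Total weight = 5
Weighted avg = 391/5
= 78.20

78.20


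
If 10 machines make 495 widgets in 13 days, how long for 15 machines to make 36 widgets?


Days ∝ work / workers, so d₂ = d₁ × (m₁/m₂) × (w₂/w₁)
Workers factor (inverse): 10/15 ≈ 0.6667
Work factor (direct): 36/495 ≈ 0.0727
d₂ = 13 × 10/15 × 36/495 = (13 × 10 × 36) / (15 × 495) = 4680/7425
≈ 0.63 days

0.63 days


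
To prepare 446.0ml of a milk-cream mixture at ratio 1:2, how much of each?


Total parts = 1 + 2 = 3
milk: 446.0 × 1/3 = 148.7ml
cream: 446.0 × 2/3 = 297.3ml
= 148.7ml and 297.3ml

148.7ml and 297.3ml


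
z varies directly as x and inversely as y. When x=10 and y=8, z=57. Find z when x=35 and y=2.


z = k·x/y
Solve for k using the known point: k = z·y/x = 57×8/10 = 456/10 = 45.6000
Now evaluate at x=35, y=2:
z = k × 35 / 2 = (456 × 35) / (10 × 2) = 15960/20
= 798.0000

798.0000


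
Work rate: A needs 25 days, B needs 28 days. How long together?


Rate of A = 1/25 per day
Rate of B = 1/28 per day
Combined rate = 1/25 + 1/28 = 53/700 ≈ 0.0757 per day
Days = 1 / combined rate = 700/53
≈ 13.21 days

13.21 days


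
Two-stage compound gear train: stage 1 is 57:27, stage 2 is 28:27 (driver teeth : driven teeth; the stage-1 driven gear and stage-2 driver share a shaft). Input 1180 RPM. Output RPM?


Stage 1: RPM_B = RPM_A × t_A/t_B = 1180 × 57/27 = 67260/27 ≈ 2491.11
B and C share a shaft → RPM_C = RPM_B
Stage 2: RPM_D = RPM_C × t_C/t_D = RPM_A × (t_A×t_C)/(t_B×t_D)
Overall ratio = (57×28)/(27×27) = 1596/729
RPM_D = 1180 × 1596/729 = 1883280/729
≈ 2583.37 RPM

2583.37 RPM


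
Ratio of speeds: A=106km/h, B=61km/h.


Ratio = 106:61
GCD = 1
Simplified = 106:61
Time ratio (same distance) = 61:106
Speed ratio = 106:61

106:61


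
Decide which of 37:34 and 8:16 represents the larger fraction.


37/34 = 1.0882
8/16 = 0.5000
1.0882 > 0.5000, so 37:34 is greater
= 37:34

37:34


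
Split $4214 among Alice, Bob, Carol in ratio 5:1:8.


Total parts = 5 + 1 + 8 = 14
Alice: 4214 × 5/14 = 1505.00
Bob: 4214 × 1/14 = 301.00
Carol: 4214 × 8/14 = 2408.00
= Alice: $1505.00, Bob: $301.00, Carol: $2408.00

Alice: $1505.00, Bob: $301.00, Carol: $2408.00


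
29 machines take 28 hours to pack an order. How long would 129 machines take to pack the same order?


Inverse proportion: x × y = constant
k = 29 × 28 = 812
y₂ = k / 129 = 812 / 129
= 6.29

6.29


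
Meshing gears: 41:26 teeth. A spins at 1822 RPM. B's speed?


Gear ratio = 41:26 = 41:26
RPM_B = RPM_A × (teeth_A / teeth_B)
= 1822 × (41/26)
= 2873.2 RPM

2873.2 RPM


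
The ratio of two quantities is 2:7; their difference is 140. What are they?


Let A = 2k, B = 7k.
7k - 2k = 140
5k = 140 → k = 140/5 = 28
A = 2×28 = 56, B = 7×28 = 196
= A = 56, B = 196

A = 56, B = 196


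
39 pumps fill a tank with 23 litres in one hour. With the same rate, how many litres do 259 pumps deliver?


Direct proportion: y/x = constant
k = 23/39 ≈ 0.5897
y₂ = k × 259 = 23 × 259 / 39 = 5957/39
≈ 152.74

152.74


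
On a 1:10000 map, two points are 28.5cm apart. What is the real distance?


Real distance = map distance × scale
= 28.5cm × 10000
= 285000 cm = 2850.0 m
= 2.850 km

2.850 km


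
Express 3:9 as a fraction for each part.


Total parts = 3 + 9 = 12
First part: 3/12 = 1/4
Second part: 9/12 = 3/4
= 1/4 and 3/4

1/4 and 3/4


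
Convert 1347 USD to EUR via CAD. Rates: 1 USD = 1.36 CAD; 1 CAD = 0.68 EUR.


Step 1: 1347 USD × 1.36 = 1831.92 CAD
Step 2: 1831.92 CAD × 0.68 = 1245.71 EUR
Implied rate USD→EUR = 1.36 × 0.68 = 0.9248
= 1245.71 EUR

1245.71 EUR


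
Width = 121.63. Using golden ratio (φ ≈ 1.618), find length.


φ = (1 + √5) / 2 ≈ 1.618
Length = width × φ = 121.63 × 1.618 = 196.79734
≈ 196.80

196.80


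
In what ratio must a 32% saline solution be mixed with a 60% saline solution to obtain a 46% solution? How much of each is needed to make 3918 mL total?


Let x parts of 32% mix with y parts of 60%.
32x + 60y = 46(x + y)
32x + 60y = 46x + 46y
x(32 - 46) = y(46 - 60)
x/y = (60 - 46)/(46 - 32) = 14/14
Simplify: 1:1
Total parts = 2; one part = 3918/2 = 1959.00 mL
32% solution: 1×1959.00 = 1959.00 mL
60% solution: 1×1959.00 = 1959.00 mL
= ratio 1:1; 1959.00 mL and 1959.00 mL

ratio 1:1; 1959.00 mL and 1959.00 mL


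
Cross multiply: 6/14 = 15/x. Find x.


Cross multiply: 6 × x = 14 × 15
6x = 210
x = 210 / 6
= 35.00

35.00


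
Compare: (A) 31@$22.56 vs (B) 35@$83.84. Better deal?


Deal A: $22.56/31 = $0.7277/unit
Deal B: $83.84/35 = $2.3954/unit
A is cheaper per unit
= Deal A

Deal A


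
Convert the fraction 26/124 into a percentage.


Percentage = (part / whole) × 100
= (26 / 124) × 100
≈ 20.97%

20.97%


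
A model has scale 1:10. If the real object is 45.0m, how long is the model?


Model size = real / scale
= 45.0 / 10
= 4.5000 m

4.5000 m


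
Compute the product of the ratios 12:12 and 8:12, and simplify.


Compound ratio = (12×8) : (12×12)
= 96:144
GCD = 48
= 2:3

2:3


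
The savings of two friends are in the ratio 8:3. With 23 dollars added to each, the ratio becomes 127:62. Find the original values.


Let A = 8k, B = 3k.
(8k + 23) / (3k + 23) = 127/62
Cross-multiply: 62(8k + 23) = 127(3k + 23)
496k + 1426 = 381k + 2921
496k - 381k = 2921 - 1426
115k = 1495
k = 1495/115 = 13
A = 8×13 = 104, B = 3×13 = 39
= A = 104, B = 39

A = 104, B = 39


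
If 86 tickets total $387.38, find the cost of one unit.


Unit rate = total / quantity
= 387.38 / 86
= $4.50 per unit

$4.50 per unit


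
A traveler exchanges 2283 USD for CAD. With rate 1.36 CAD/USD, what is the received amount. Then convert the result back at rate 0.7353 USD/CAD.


Amount × rate = 2283 × 1.36 = 3104.88 CAD
Round-trip: 3104.88 × 0.7353 = 2283.02 USD
= 3104.88 CAD, then 2283.02 USD

3104.88 CAD, then 2283.02 USD


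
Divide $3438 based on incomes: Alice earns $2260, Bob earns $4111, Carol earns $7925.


Total income = 2260 + 4111 + 7925 = $14296
Alice: $3438 × 2260/14296 = $543.50
Bob: $3438 × 4111/14296 = $988.64
Carol: $3438 × 7925/14296 = $1905.86
= Alice: $543.50, Bob: $988.64, Carol: $1905.86

Alice: $543.50, Bob: $988.64, Carol: $1905.86


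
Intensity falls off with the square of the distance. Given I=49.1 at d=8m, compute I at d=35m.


I₁d₁² = I₂d₂²
I₂ = I₁ × (d₁/d₂)²
= 49.1 × (8/35)²
= 49.1 × 64/1225
= 3142.4/1225
≈ 2.5652

2.5652


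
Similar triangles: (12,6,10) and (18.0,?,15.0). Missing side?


Scale factor = 18.0/12 = 1.5
Missing side = 6 × 1.5
= 9.0

9.0


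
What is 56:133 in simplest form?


GCD(56, 133) = 7
56/7 : 133/7
= 8:19

8:19


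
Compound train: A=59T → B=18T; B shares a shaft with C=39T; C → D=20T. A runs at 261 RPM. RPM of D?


Stage 1: RPM_B = RPM_A × t_A/t_B = 261 × 59/18 = 15399/18 = 855.50
B and C share a shaft → RPM_C = RPM_B
Stage 2: RPM_D = RPM_C × t_C/t_D = RPM_A × (t_A×t_C)/(t_B×t_D)
Overall ratio = (59×39)/(18×20) = 2301/360
RPM_D = 261 × 2301/360 = 600561/360
≈ 1668.23 RPM

1668.23 RPM


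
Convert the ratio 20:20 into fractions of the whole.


Total parts = 20 + 20 = 40
First part: 20/40 = 1/2
Second part: 20/40 = 1/2
= 1/2 and 1/2

1/2 and 1/2


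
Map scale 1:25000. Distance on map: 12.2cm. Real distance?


Real distance = map distance × scale
= 12.2cm × 25000
= 305000 cm = 3050.0 m
= 3.050 km

3.050 km


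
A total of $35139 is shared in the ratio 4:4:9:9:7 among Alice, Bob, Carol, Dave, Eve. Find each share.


Total parts = 4 + 4 + 9 + 9 + 7 = 33
Alice: 35139 × 4/33 = 4259.27
Bob: 35139 × 4/33 = 4259.27
Carol: 35139 × 9/33 = 9583.36
Dave: 35139 × 9/33 = 9583.36
Eve: 35139 × 7/33 = 7453.73
= Alice: $4259.27, Bob: $4259.27, Carol: $9583.36, Dave: $9583.36, Eve: $7453.73

Alice: $4259.27, Bob: $4259.27, Carol: $9583.36, Dave: $9583.36, Eve: $7453.73


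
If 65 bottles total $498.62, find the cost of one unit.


Unit rate = total / quantity
= 498.62 / 65
= $7.67 per unit

$7.67 per unit


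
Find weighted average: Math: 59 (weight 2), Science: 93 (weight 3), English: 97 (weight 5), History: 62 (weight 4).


Numerator = 59×2 + 93×3 + 97×5 + 62×4
= 118 + 279 + 485 + 248
= 1130
Total weight = 14
Weighted avg = 1130/14
= 80.71

80.71


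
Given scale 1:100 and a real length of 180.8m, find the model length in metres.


Model size = real / scale
= 180.8 / 100
= 1.8080 m

1.8080 m


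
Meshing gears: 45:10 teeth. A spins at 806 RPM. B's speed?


Gear ratio = 45:10 = 9:2
RPM_B = RPM_A × (teeth_A / teeth_B)
= 806 × (45/10)
= 3627.0 RPM

3627.0 RPM


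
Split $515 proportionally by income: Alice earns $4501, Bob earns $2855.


Total income = 4501 + 2855 = $7356
Alice: $515 × 4501/7356 = $315.12
Bob: $515 × 2855/7356 = $199.88
= Alice: $315.12, Bob: $199.88

Alice: $315.12, Bob: $199.88


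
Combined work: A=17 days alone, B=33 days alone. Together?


Rate of A = 1/17 per day
Rate of B = 1/33 per day
Combined rate = 1/17 + 1/33 = 50/561 ≈ 0.0891 per day
Days = 1 / combined rate = 561/50
= 11.22 days

11.22 days


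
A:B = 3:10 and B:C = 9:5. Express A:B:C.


Match B: multiply A:B by 9 → 27:90
Multiply B:C by 10 → 90:50
Combined: 27:90:50
GCD = 1
= 27:90:50

27:90:50


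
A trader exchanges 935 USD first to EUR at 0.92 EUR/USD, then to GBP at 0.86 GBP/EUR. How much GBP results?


Step 1: 935 USD × 0.92 = 860.20 EUR
Step 2: 860.20 EUR × 0.86 = 739.77 GBP
Implied rate USD→GBP = 0.92 × 0.86 = 0.7912
= 739.77 GBP

739.77 GBP


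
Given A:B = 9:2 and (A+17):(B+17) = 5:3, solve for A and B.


Let A = 9k, B = 2k.
(9k + 17) / (2k + 17) = 5/3
Cross-multiply: 3(9k + 17) = 5(2k + 17)
27k + 51 = 10k + 85
27k - 10k = 85 - 51
17k = 34
k = 34/17 = 2
A = 9×2 = 18, B = 2×2 = 4
= A = 18, B = 4

A = 18, B = 4


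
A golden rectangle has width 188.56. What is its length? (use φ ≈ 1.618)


φ = (1 + √5) / 2 ≈ 1.618
Length = width × φ = 188.56 × 1.618 = 305.09008
≈ 305.09

305.09


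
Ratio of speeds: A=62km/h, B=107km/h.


Ratio = 62:107
GCD = 1
Simplified = 62:107
Time ratio (same distance) = 107:62
Speed ratio = 62:107

62:107


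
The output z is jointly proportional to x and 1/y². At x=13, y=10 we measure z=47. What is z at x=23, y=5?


z = k·x/y²
Solve for k using the known point: k = z·y²/x = 47×100/13 = 4700/13 ≈ 361.5385
Now evaluate at x=23, y=5:
z = k × 23 / 25 = (4700 × 23) / (13 × 25) = 108100/325
≈ 332.6154

332.6154


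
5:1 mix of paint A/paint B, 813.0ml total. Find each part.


Total parts = 5 + 1 = 6
paint A: 813.0 × 5/6 = 677.5ml
paint B: 813.0 × 1/6 = 135.5ml
= 677.5ml and 135.5ml

677.5ml and 135.5ml


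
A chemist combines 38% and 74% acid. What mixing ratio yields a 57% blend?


Let x parts of 38% mix with y parts of 74%.
38x + 74y = 57(x + y)
38x + 74y = 57x + 57y
x(38 - 57) = y(57 - 74)
x/y = (74 - 57)/(57 - 38) = 17/19
Simplify: 17:19
= 17:19

17:19


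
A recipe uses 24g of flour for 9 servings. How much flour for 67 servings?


Direct proportion: y/x = constant
k = 24/9 ≈ 2.6667
y₂ = k × 67 = 24 × 67 / 9 = 1608/9
≈ 178.67

178.67


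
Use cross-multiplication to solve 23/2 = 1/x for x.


Cross multiply: 23 × x = 2 × 1
23x = 2
x = 2 / 23
= 0.09

0.09


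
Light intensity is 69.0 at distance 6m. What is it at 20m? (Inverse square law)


I₁d₁² = I₂d₂²
I₂ = I₁ × (d₁/d₂)²
= 69.0 × (6/20)²
= 69.0 × 36/400
= 2484/400
= 6.2100

6.2100


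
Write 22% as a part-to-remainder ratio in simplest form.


22% means 22 parts out of 100; remainder = 78
Part : remainder = 22:78
GCD = 2
= 11:39

11:39


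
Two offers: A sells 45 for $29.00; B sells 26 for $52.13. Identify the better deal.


Deal A: $29.00/45 = $0.6444/unit
Deal B: $52.13/26 = $2.0050/unit
A is cheaper per unit
= Deal A

Deal A


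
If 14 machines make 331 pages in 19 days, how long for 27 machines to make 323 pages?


Days ∝ work / workers, so d₂ = d₁ × (m₁/m₂) × (w₂/w₁)
Workers factor (inverse): 14/27 ≈ 0.5185
Work factor (direct): 323/331 ≈ 0.9758
d₂ = 19 × 14/27 × 323/331 = (19 × 14 × 323) / (27 × 331) = 85918/8937
≈ 9.61 days

9.61 days


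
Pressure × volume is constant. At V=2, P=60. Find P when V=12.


Inverse proportion: x × y = constant
k = 2 × 60 = 120
y₂ = k / 12 = 120 / 12
= 10.00

10.00


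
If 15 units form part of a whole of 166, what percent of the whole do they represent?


Percentage = (part / whole) × 100
= (15 / 166) × 100
≈ 9.04%

9.04%


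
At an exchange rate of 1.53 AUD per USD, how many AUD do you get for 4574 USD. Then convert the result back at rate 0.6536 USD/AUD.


Amount × rate = 4574 × 1.53 = 6998.22 AUD
Round-trip: 6998.22 × 0.6536 = 4574.04 USD
= 6998.22 AUD, then 4574.04 USD

6998.22 AUD, then 4574.04 USD


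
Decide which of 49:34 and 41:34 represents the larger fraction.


49/34 = 1.4412
41/34 = 1.2059
1.4412 > 1.2059, so 49:34 is greater
= 49:34

49:34


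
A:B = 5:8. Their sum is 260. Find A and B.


Let A = 5k, B = 8k.
5k + 8k = 260
13k = 260 → k = 260/13 = 20
A = 5×20 = 100, B = 8×20 = 160
= A = 100, B = 160

A = 100, B = 160


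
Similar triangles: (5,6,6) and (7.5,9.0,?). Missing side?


Scale factor = 7.5/5 = 1.5
Missing side = 6 × 1.5
= 9.0

9.0


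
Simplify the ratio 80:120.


GCD(80, 120) = 40
80/40 : 120/40
= 2:3

2:3


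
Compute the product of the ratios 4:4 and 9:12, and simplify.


Compound ratio = (4×9) : (4×12)
= 36:48
GCD = 12
= 3:4

3:4


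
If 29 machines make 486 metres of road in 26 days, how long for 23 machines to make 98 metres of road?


Days ∝ work / workers, so d₂ = d₁ × (m₁/m₂) × (w₂/w₁)
Workers factor (inverse): 29/23 ≈ 1.2609
Work factor (direct): 98/486 ≈ 0.2016
d₂ = 26 × 29/23 × 98/486 = (26 × 29 × 98) / (23 × 486) = 73892/11178
≈ 6.61 days

6.61 days


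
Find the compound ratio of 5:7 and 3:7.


Compound ratio = (5×3) : (7×7)
= 15:49
GCD = 1
= 15:49

15:49


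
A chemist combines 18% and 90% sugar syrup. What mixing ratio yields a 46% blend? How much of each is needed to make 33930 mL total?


Let x parts of 18% mix with y parts of 90%.
18x + 90y = 46(x + y)
18x + 90y = 46x + 46y
x(18 - 46) = y(46 - 90)
x/y = (90 - 46)/(46 - 18) = 44/28
Simplify: 11:7
Total parts = 18; one part = 33930/18 = 1885.00 mL
18% solution: 11×1885.00 = 20735.00 mL
90% solution: 7×1885.00 = 13195.00 mL
= ratio 11:7; 20735.00 mL and 13195.00 mL

ratio 11:7; 20735.00 mL and 13195.00 mL


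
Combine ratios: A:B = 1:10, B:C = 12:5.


Match B: multiply A:B by 12 → 12:120
Multiply B:C by 10 → 120:50
Combined: 12:120:50
GCD = 2
= 6:60:25

6:60:25


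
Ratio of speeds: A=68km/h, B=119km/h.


Ratio = 68:119
GCD = 17
Simplified = 4:7
Time ratio (same distance) = 7:4
Speed ratio = 4:7

4:7


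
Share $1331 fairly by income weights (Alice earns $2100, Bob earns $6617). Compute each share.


Total income = 2100 + 6617 = $8717
Alice: $1331 × 2100/8717 = $320.65
Bob: $1331 × 6617/8717 = $1010.35
= Alice: $320.65, Bob: $1010.35

Alice: $320.65, Bob: $1010.35


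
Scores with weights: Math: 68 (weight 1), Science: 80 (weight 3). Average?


Numerator = 68×1 + 80×3
= 68 + 240
= 308
Total weight = 4
Weighted avg = 308/4
= 77.00

77.00


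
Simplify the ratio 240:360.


GCD(240, 360) = 120
240/120 : 360/120
= 2:3

2:3


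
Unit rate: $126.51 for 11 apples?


Unit rate = total / quantity
= 126.51 / 11
= $11.50 per unit

$11.50 per unit


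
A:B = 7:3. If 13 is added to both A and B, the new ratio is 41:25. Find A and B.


Let A = 7k, B = 3k.
(7k + 13) / (3k + 13) = 41/25
Cross-multiply: 25(7k + 13) = 41(3k + 13)
175k + 325 = 123k + 533
175k - 123k = 533 - 325
52k = 208
k = 208/52 = 4
A = 7×4 = 28, B = 3×4 = 12
= A = 28, B = 12

A = 28, B = 12


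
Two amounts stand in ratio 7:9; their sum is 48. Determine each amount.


Let A = 7k, B = 9k.
7k + 9k = 48
16k = 48 → k = 48/16 = 3
A = 7×3 = 21, B = 9×3 = 27
= A = 21, B = 27

A = 21, B = 27


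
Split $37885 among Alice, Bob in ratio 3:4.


Total parts = 3 + 4 = 7
Alice: 37885 × 3/7 = 16236.43
Bob: 37885 × 4/7 = 21648.57
= Alice: $16236.43, Bob: $21648.57

Alice: $16236.43, Bob: $21648.57


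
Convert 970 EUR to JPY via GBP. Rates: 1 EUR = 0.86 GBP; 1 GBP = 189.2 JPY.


Step 1: 970 EUR × 0.86 = 834.20 GBP
Step 2: 834.20 GBP × 189.2 = 157830.64 JPY
Implied rate EUR→JPY = 0.86 × 189.2 = 162.7120
= 157830.64 JPY

157830.64 JPY


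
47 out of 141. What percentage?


Percentage = (part / whole) × 100
= (47 / 141) × 100
≈ 33.33%

33.33%


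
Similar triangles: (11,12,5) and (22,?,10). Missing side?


Scale factor = 22/11 = 2
Missing side = 12 × 2
= 24.0

24.0


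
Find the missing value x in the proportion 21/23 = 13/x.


Cross multiply: 21 × x = 23 × 13
21x = 299
x = 299 / 21
= 14.24

14.24


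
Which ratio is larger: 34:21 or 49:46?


34/21 = 1.6190
49/46 = 1.0652
1.6190 > 1.0652, so 34:21 is greater
= 34:21

34:21


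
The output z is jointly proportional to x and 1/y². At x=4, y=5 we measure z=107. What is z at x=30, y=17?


z = k·x/y²
Solve for k using the known point: k = z·y²/x = 107×25/4 = 2675/4 = 668.7500
Now evaluate at x=30, y=17:
z = k × 30 / 289 = (2675 × 30) / (4 × 289) = 80250/1156
≈ 69.4204

69.4204


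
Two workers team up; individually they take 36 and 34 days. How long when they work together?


Rate of A = 1/36 per day
Rate of B = 1/34 per day
Combined rate = 1/36 + 1/34 = 70/1224 ≈ 0.0572 per day
Days = 1 / combined rate = 1224/70
≈ 17.49 days

17.49 days


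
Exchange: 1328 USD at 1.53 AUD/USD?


Amount × rate = 1328 × 1.53
= 2031.84 AUD

2031.84 AUD


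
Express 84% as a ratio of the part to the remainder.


84% means 84 parts out of 100; remainder = 16
Part : remainder = 84:16
GCD = 4
= 21:4

21:4


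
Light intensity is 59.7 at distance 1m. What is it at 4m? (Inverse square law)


I₁d₁² = I₂d₂²
I₂ = I₁ × (d₁/d₂)²
= 59.7 × (1/4)²
= 59.7 × 1/16
= 59.7/16
≈ 3.7313

3.7313
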